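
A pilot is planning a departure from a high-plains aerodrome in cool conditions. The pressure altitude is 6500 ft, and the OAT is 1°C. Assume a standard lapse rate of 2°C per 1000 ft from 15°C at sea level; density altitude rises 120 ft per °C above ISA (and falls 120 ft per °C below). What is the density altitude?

6380 ft

ISA temperature at 6500 ft = 15 − 2 × (6500/1000) = 2°C.
ISA deviation = 1 − 2 = -1°C.
Density altitude = 6500 + 120 × (-1) = 6500 + (-120) = 6380 ft.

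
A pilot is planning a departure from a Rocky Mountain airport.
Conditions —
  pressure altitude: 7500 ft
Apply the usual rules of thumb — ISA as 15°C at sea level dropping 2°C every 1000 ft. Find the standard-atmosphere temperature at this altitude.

0°C

ISA temperature = 15 − 2 × (7500/1000) = 15 − 15 = 0°C.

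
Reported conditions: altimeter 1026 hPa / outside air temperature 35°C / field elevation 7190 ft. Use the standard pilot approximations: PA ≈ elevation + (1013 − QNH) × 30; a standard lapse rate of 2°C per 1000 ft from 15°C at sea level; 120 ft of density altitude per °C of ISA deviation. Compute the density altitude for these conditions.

10832 ft

Pressure altitude = 7190 + (1013 − 1026) × 30 = 7190 + (-390) = 6800 ft.
ISA temperature at 6800 ft = 15 − 2 × (6800/1000) = 1.4°C.
ISA deviation = 35 − 1.4 = +33.6°C.
Density altitude = 6800 + 120 × (33.6) = 10832 ft.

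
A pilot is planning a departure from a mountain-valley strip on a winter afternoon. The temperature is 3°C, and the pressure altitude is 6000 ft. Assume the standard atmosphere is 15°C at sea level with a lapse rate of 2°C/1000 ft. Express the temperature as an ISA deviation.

ISA temperature at 6000 ft = 15 − 2 × (6000/1000) = 3°C.
Deviation = OAT − ISA = 3 − 3 = 0°C.

ISA0°C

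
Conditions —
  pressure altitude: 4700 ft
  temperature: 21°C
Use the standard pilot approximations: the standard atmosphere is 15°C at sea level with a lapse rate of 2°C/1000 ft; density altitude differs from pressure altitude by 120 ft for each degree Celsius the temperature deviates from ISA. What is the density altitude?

ISA temperature at 4700 ft = 15 − 2 × (4700/1000) = 5.6°C.
ISA deviation = 21 − 5.6 = +15.4°C.
Density altitude = 4700 + 120 × (15.4) = 4700 + (+1848) = 6548 ft.

6548 ft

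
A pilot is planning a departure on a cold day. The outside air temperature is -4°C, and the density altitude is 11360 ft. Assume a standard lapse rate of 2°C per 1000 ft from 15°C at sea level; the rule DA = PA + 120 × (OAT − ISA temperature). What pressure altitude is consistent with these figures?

DA = PA + 120 × (OAT − (15 − 2·PA/1000)) = PA + 120·OAT − 1800 + 0.24·PA = 1.24·PA + 120·OAT − 1800.
So 1.24·PA = 11360 − 120 × (-4) + 1800 = 13640.
PA = 13640 / 1.24 = 11000 ft.

11000 ft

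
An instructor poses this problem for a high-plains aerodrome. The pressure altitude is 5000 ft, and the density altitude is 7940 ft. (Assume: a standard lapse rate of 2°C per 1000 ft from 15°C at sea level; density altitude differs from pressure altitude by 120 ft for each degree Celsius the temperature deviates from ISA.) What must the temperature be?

Density altitude − pressure altitude = 7940 − 5000 = +2940 ft.
At 120 ft/°C that is an ISA deviation of 2940/120 = +24.5°C.
ISA temperature at 5000 ft = 15 − 2 × (5000/1000) = 5°C.
OAT = ISA + deviation = 5 + (+24.5) = 29.5°C.

29.5°C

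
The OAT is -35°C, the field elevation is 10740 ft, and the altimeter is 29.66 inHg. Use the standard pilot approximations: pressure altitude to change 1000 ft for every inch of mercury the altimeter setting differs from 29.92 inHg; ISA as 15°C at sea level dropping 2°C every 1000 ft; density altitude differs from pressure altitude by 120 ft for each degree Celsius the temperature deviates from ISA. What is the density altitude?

Pressure altitude = 10740 + (29.92 − 29.66) × 1000 = 10740 + (+260) = 11000 ft.
ISA temperature at 11000 ft = 15 − 2 × (11000/1000) = -7°C.
ISA deviation = -35 − (-7) = -28°C.
Density altitude = 11000 + 120 × (-28) = 7640 ft.

7640 ft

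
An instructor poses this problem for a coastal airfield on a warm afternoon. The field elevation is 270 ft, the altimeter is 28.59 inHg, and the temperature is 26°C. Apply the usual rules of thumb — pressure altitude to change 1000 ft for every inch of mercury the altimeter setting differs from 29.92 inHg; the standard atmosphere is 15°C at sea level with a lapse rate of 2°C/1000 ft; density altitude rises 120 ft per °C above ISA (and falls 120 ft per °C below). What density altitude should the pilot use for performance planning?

3304 ft

Pressure altitude = 270 + (29.92 − 28.59) × 1000 = 270 + (+1330) = 1600 ft.
ISA temperature at 1600 ft = 15 − 2 × (1600/1000) = 11.8°C.
ISA deviation = 26 − 11.8 = +14.2°C.
Density altitude = 1600 + 120 × (14.2) = 3304 ft.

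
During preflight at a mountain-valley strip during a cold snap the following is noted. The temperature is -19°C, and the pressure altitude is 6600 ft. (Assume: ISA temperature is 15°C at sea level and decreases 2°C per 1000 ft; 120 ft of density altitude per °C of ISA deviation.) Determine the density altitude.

ISA temperature at 6600 ft = 15 − 2 × (6600/1000) = 1.8°C.
ISA deviation = -19 − 1.8 = -20.8°C.
Density altitude = 6600 + 120 × (-20.8) = 6600 + (-2496) = 4104 ft.

4104 ft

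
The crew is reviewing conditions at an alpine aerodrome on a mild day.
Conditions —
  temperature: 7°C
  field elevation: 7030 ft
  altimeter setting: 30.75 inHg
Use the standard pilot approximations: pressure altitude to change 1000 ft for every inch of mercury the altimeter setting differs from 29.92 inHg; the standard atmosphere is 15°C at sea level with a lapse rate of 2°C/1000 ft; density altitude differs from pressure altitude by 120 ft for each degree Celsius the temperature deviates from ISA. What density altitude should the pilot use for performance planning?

6728 ft

Pressure altitude = 7030 + (29.92 − 30.75) × 1000 = 7030 + (-830) = 6200 ft.
ISA temperature at 6200 ft = 15 − 2 × (6200/1000) = 2.6°C.
ISA deviation = 7 − 2.6 = +4.4°C.
Density altitude = 6200 + 120 × (4.4) = 6728 ft.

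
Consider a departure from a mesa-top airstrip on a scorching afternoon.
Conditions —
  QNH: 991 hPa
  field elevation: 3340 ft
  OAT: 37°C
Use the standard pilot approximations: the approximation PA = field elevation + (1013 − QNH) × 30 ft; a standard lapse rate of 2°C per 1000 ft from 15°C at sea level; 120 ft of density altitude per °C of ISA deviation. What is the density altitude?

7600 ft

Pressure altitude = 3340 + (1013 − 991) × 30 = 3340 + (+660) = 4000 ft.
ISA temperature at 4000 ft = 15 − 2 × (4000/1000) = 7°C.
ISA deviation = 37 − 7 = +30°C.
Density altitude = 4000 + 120 × (30) = 7600 ft.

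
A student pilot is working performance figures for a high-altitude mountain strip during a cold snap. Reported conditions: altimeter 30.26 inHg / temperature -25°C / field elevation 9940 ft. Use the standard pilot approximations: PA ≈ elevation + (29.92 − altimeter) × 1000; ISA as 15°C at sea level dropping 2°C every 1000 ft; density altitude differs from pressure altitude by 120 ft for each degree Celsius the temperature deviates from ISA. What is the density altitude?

7104 ft

Pressure altitude = 9940 + (29.92 − 30.26) × 1000 = 9940 + (-340) = 9600 ft.
ISA temperature at 9600 ft = 15 − 2 × (9600/1000) = -4.2°C.
ISA deviation = -25 − (-4.2) = -20.8°C.
Density altitude = 9600 + 120 × (-20.8) = 7104 ft.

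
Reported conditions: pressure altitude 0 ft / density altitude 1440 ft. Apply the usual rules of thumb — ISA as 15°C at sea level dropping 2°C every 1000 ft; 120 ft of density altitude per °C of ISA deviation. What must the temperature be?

27°C

Density altitude − pressure altitude = 1440 − 0 = +1440 ft.
At 120 ft/°C that is an ISA deviation of 1440/120 = +12°C.
ISA temperature at 0 ft = 15 − 2 × (0/1000) = 15°C.
OAT = ISA + deviation = 15 + (+12) = 27°C.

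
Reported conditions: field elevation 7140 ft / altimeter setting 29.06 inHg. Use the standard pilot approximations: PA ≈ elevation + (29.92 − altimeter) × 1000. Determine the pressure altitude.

8000 ft

Pressure correction = (29.92 − 29.06) × 1000 = +860 ft.
Pressure altitude = 7140 + (+860) = 8000 ft.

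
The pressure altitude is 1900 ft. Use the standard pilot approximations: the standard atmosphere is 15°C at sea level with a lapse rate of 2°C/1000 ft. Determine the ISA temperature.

ISA temperature = 15 − 2 × (1900/1000) = 15 − 3.8 = 11.2°C.

11.2°C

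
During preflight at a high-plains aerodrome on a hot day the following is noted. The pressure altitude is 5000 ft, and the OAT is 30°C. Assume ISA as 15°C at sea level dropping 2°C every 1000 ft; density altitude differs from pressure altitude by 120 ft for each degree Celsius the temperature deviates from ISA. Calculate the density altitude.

ISA temperature at 5000 ft = 15 − 2 × (5000/1000) = 5°C.
ISA deviation = 30 − 5 = +25°C.
Density altitude = 5000 + 120 × (25) = 5000 + (+3000) = 8000 ft.

8000 ft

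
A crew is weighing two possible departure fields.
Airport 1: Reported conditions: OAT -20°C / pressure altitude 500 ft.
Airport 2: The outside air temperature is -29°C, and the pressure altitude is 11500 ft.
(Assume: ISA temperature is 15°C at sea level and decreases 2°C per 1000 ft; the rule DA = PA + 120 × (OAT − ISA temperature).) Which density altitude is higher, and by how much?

Airport 1: ISA temp = 14°C, deviation -34°C, DA = 500 + 120 × (-34) = -3580 ft.
Airport 2: ISA temp = -8°C, deviation -21°C, DA = 11500 + 120 × (-21) = 8980 ft.
Airport 2 is higher by 8980 − (-3580) = 12560 ft.

Airport 2 by 12560 ft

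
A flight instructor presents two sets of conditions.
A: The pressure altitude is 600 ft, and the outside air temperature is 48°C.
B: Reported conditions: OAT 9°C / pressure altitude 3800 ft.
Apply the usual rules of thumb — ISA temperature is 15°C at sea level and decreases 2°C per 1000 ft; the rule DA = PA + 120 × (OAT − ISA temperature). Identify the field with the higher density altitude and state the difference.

A: ISA temp = 13.8°C, deviation +34.2°C, DA = 600 + 120 × 34.2 = 4704 ft.
B: ISA temp = 7.4°C, deviation +1.6°C, DA = 3800 + 120 × 1.6 = 3992 ft.
A is higher by 4704 − 3992 = 712 ft.

A by 712 ft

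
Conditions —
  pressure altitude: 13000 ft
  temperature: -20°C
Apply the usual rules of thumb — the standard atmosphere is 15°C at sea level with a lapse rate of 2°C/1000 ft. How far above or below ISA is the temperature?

ISA temperature at 13000 ft = 15 − 2 × (13000/1000) = -11°C.
Deviation = OAT − ISA = -20 − (-11) = -9°C.

ISA-9°C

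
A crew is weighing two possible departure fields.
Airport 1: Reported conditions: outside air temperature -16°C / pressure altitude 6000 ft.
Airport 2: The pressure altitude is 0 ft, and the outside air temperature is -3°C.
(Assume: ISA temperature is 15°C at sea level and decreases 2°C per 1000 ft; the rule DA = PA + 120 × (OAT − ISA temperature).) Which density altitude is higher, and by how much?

Airport 1: ISA temp = 3°C, deviation -19°C, DA = 6000 + 120 × (-19) = 3720 ft.
Airport 2: ISA temp = 15°C, deviation -18°C, DA = 0 + 120 × (-18) = -2160 ft.
Airport 1 is higher by 3720 − (-2160) = 5880 ft.

Airport 1 by 5880 ft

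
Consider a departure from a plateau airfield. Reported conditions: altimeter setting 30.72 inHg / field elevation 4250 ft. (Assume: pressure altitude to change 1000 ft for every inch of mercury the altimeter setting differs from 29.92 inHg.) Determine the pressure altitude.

3450 ft

Pressure correction = (29.92 − 30.72) × 1000 = -800 ft.
Pressure altitude = 4250 + (-800) = 3450 ft.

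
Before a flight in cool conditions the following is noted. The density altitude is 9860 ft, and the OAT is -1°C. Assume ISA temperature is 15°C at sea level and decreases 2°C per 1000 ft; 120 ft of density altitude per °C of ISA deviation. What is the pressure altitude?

9500 ft

DA = PA + 120 × (OAT − (15 − 2·PA/1000)) = PA + 120·OAT − 1800 + 0.24·PA = 1.24·PA + 120·OAT − 1800.
So 1.24·PA = 9860 − 120 × (-1) + 1800 = 11780.
PA = 11780 / 1.24 = 9500 ft.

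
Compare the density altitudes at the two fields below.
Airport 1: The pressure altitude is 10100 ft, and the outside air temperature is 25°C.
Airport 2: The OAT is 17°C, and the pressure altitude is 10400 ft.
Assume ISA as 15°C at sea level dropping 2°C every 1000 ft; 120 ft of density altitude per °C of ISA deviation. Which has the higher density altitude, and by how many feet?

Airport 1: ISA temp = -5.2°C, deviation +30.2°C, DA = 10100 + 120 × 30.2 = 13724 ft.
Airport 2: ISA temp = -5.8°C, deviation +22.8°C, DA = 10400 + 120 × 22.8 = 13136 ft.
Airport 1 is higher by 13724 − 13136 = 588 ft.

Airport 1 by 588 ft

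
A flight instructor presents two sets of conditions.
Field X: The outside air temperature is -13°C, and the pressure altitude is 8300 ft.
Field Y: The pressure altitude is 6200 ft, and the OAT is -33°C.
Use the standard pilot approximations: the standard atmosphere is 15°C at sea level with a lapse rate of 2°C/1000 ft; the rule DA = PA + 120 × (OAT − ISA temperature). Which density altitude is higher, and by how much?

Field X: ISA temp = -1.6°C, deviation -11.4°C, DA = 8300 + 120 × (-11.4) = 6932 ft.
Field Y: ISA temp = 2.6°C, deviation -35.6°C, DA = 6200 + 120 × (-35.6) = 1928 ft.
Field X is higher by 6932 − 1928 = 5004 ft.

Field X by 5004 ft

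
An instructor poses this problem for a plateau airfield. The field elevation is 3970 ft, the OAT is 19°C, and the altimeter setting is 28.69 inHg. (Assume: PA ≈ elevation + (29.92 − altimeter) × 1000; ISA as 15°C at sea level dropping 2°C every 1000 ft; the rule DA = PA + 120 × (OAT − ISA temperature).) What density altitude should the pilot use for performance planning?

Pressure altitude = 3970 + (29.92 − 28.69) × 1000 = 3970 + (+1230) = 5200 ft.
ISA temperature at 5200 ft = 15 − 2 × (5200/1000) = 4.6°C.
ISA deviation = 19 − 4.6 = +14.4°C.
Density altitude = 5200 + 120 × (14.4) = 6928 ft.

6928 ft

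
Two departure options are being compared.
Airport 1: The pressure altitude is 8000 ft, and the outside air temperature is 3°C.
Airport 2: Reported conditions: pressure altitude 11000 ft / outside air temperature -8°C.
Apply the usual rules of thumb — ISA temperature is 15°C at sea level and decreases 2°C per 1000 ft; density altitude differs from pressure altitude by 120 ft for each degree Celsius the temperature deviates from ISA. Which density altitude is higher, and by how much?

Airport 1: ISA temp = -1°C, deviation +4°C, DA = 8000 + 120 × 4 = 8480 ft.
Airport 2: ISA temp = -7°C, deviation -1°C, DA = 11000 + 120 × (-1) = 10880 ft.
Airport 2 is higher by 10880 − 8480 = 2400 ft.

Airport 2 by 2400 ft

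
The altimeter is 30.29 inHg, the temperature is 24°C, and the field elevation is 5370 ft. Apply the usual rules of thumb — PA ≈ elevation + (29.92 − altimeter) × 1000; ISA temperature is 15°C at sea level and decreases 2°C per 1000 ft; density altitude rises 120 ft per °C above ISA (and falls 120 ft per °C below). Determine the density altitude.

Pressure altitude = 5370 + (29.92 − 30.29) × 1000 = 5370 + (-370) = 5000 ft.
ISA temperature at 5000 ft = 15 − 2 × (5000/1000) = 5°C.
ISA deviation = 24 − 5 = +19°C.
Density altitude = 5000 + 120 × (19) = 7280 ft.

7280 ft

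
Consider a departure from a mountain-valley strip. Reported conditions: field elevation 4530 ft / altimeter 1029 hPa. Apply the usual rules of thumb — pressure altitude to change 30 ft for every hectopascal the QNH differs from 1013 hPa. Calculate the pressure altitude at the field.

Pressure correction = (1013 − 1029) × 30 = -480 ft.
Pressure altitude = 4530 + (-480) = 4050 ft.

4050 ft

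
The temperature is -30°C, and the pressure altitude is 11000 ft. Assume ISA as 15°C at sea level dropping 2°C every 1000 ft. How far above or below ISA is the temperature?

ISA-23°C

ISA temperature at 11000 ft = 15 − 2 × (11000/1000) = -7°C.
Deviation = OAT − ISA = -30 − (-7) = -23°C.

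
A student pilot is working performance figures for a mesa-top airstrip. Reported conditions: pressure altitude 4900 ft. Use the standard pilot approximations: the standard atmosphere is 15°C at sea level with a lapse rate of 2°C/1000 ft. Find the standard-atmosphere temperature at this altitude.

5.2°C

ISA temperature = 15 − 2 × (4900/1000) = 15 − 9.8 = 5.2°C.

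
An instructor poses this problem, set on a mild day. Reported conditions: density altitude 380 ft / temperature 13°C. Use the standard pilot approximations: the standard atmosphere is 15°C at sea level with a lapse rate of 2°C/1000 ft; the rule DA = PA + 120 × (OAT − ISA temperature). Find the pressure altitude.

500 ft

DA = PA + 120 × (OAT − (15 − 2·PA/1000)) = PA + 120·OAT − 1800 + 0.24·PA = 1.24·PA + 120·OAT − 1800.
So 1.24·PA = 380 − 120 × 13 + 1800 = 620.
PA = 620 / 1.24 = 500 ft.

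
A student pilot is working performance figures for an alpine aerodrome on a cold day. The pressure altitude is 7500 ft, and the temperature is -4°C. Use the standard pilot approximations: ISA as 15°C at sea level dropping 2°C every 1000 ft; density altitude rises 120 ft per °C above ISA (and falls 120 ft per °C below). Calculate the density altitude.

7020 ft

ISA temperature at 7500 ft = 15 − 2 × (7500/1000) = 0°C.
ISA deviation = -4 − 0 = -4°C.
Density altitude = 7500 + 120 × (-4) = 7500 + (-480) = 7020 ft.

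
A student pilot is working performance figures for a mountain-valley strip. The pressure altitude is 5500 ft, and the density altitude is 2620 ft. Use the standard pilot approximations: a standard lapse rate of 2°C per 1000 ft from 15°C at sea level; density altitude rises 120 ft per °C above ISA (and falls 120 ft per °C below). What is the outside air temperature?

-20°C

Density altitude − pressure altitude = 2620 − 5500 = -2880 ft.
At 120 ft/°C that is an ISA deviation of -2880/120 = -24°C.
ISA temperature at 5500 ft = 15 − 2 × (5500/1000) = 4°C.
OAT = ISA + deviation = 4 + (-24) = -20°C.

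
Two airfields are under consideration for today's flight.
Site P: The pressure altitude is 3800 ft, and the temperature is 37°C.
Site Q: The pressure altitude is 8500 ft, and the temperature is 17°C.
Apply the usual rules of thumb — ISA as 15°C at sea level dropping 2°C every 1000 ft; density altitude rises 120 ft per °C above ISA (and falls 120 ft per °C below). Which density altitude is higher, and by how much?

Site Q by 3428 ft

Site P: ISA temp = 7.4°C, deviation +29.6°C, DA = 3800 + 120 × 29.6 = 7352 ft.
Site Q: ISA temp = -2°C, deviation +19°C, DA = 8500 + 120 × 19 = 10780 ft.
Site Q is higher by 10780 − 7352 = 3428 ft.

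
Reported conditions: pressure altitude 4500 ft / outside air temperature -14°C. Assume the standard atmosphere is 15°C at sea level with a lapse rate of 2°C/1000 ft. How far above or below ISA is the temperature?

ISA-20°C

ISA temperature at 4500 ft = 15 − 2 × (4500/1000) = 6°C.
Deviation = OAT − ISA = -14 − 6 = -20°C.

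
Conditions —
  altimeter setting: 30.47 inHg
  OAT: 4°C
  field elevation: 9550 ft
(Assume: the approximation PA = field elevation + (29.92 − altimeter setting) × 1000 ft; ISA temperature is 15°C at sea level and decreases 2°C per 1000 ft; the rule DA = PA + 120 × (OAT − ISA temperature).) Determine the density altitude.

9840 ft

Pressure altitude = 9550 + (29.92 − 30.47) × 1000 = 9550 + (-550) = 9000 ft.
ISA temperature at 9000 ft = 15 − 2 × (9000/1000) = -3°C.
ISA deviation = 4 − (-3) = +7°C.
Density altitude = 9000 + 120 × (7) = 9840 ft.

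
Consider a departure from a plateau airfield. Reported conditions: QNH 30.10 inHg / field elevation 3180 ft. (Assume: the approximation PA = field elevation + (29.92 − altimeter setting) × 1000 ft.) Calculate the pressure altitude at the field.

3000 ft

Pressure correction = (29.92 − 30.10) × 1000 = -180 ft.
Pressure altitude = 3180 + (-180) = 3000 ft.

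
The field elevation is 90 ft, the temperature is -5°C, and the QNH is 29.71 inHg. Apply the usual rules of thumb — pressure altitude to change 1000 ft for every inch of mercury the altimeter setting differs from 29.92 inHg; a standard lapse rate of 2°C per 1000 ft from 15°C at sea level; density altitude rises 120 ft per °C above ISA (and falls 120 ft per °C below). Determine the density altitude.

-2028 ft

Pressure altitude = 90 + (29.92 − 29.71) × 1000 = 90 + (+210) = 300 ft.
ISA temperature at 300 ft = 15 − 2 × (300/1000) = 14.4°C.
ISA deviation = -5 − 14.4 = -19.4°C.
Density altitude = 300 + 120 × (-19.4) = -2028 ft.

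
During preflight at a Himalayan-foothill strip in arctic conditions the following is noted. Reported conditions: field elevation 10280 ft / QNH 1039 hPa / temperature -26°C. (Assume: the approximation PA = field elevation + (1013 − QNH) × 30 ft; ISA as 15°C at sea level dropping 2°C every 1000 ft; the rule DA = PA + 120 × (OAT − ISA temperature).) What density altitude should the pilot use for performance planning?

Pressure altitude = 10280 + (1013 − 1039) × 30 = 10280 + (-780) = 9500 ft.
ISA temperature at 9500 ft = 15 − 2 × (9500/1000) = -4°C.
ISA deviation = -26 − (-4) = -22°C.
Density altitude = 9500 + 120 × (-22) = 6860 ft.

6860 ft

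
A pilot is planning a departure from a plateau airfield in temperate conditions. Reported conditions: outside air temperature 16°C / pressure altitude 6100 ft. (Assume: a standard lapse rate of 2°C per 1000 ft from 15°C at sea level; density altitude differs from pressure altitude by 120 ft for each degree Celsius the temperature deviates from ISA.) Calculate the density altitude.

ISA temperature at 6100 ft = 15 − 2 × (6100/1000) = 2.8°C.
ISA deviation = 16 − 2.8 = +13.2°C.
Density altitude = 6100 + 120 × (13.2) = 6100 + (+1584) = 7684 ft.

7684 ft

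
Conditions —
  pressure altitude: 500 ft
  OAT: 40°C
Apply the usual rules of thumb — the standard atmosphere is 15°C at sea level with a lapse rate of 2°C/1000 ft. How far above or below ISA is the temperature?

ISA temperature at 500 ft = 15 − 2 × (500/1000) = 14°C.
Deviation = OAT − ISA = 40 − 14 = +26°C.

ISA+26°C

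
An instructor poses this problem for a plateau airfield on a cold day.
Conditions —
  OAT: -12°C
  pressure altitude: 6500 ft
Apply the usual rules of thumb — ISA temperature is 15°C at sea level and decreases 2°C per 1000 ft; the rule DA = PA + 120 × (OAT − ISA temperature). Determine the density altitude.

4820 ft

ISA temperature at 6500 ft = 15 − 2 × (6500/1000) = 2°C.
ISA deviation = -12 − 2 = -14°C.
Density altitude = 6500 + 120 × (-14) = 6500 + (-1680) = 4820 ft.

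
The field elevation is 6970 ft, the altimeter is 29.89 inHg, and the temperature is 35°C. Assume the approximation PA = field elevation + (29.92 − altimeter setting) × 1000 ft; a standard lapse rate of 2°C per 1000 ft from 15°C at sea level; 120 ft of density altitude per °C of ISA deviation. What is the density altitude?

11080 ft

Pressure altitude = 6970 + (29.92 − 29.89) × 1000 = 6970 + (+30) = 7000 ft.
ISA temperature at 7000 ft = 15 − 2 × (7000/1000) = 1°C.
ISA deviation = 35 − 1 = +34°C.
Density altitude = 7000 + 120 × (34) = 11080 ft.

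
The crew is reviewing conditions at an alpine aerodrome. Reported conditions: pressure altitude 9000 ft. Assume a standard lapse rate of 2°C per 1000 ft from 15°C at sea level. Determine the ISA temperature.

-3°C

ISA temperature = 15 − 2 × (9000/1000) = 15 − 18 = -3°C.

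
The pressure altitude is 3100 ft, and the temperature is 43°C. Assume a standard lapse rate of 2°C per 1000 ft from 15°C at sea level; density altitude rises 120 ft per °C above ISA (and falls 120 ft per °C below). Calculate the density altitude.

ISA temperature at 3100 ft = 15 − 2 × (3100/1000) = 8.8°C.
ISA deviation = 43 − 8.8 = +34.2°C.
Density altitude = 3100 + 120 × (34.2) = 3100 + (+4104) = 7204 ft.

7204 ft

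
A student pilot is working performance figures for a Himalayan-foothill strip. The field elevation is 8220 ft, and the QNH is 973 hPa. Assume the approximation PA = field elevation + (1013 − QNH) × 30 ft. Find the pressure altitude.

9420 ft

Pressure correction = (1013 − 973) × 30 = +1200 ft.
Pressure altitude = 8220 + (+1200) = 9420 ft.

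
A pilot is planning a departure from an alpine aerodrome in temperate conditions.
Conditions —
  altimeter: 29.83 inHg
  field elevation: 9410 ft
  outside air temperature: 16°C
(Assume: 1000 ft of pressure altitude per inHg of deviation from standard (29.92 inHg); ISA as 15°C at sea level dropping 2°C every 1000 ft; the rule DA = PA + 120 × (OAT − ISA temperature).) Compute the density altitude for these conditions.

11900 ft

Pressure altitude = 9410 + (29.92 − 29.83) × 1000 = 9410 + (+90) = 9500 ft.
ISA temperature at 9500 ft = 15 − 2 × (9500/1000) = -4°C.
ISA deviation = 16 − (-4) = +20°C.
Density altitude = 9500 + 120 × (20) = 11900 ft.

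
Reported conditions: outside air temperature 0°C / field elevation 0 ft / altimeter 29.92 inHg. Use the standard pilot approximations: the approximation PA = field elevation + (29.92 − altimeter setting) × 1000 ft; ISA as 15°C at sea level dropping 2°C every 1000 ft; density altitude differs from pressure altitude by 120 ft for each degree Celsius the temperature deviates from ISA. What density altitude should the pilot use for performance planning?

-1800 ft

Pressure altitude = 0 + (29.92 − 29.92) × 1000 = 0 + (0) = 0 ft.
ISA temperature at 0 ft = 15 − 2 × (0/1000) = 15°C.
ISA deviation = 0 − 15 = -15°C.
Density altitude = 0 + 120 × (-15) = -1800 ft.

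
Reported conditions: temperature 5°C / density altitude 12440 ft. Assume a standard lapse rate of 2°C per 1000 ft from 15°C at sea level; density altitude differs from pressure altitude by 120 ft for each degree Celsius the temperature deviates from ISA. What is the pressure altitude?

11000 ft

DA = PA + 120 × (OAT − (15 − 2·PA/1000)) = PA + 120·OAT − 1800 + 0.24·PA = 1.24·PA + 120·OAT − 1800.
So 1.24·PA = 12440 − 120 × 5 + 1800 = 13640.
PA = 13640 / 1.24 = 11000 ft.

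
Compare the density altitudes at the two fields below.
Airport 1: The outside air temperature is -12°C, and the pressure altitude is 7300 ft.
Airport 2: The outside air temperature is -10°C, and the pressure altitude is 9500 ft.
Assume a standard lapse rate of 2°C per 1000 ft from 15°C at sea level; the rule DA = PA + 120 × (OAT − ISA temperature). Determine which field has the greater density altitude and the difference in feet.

Airport 2 by 2968 ft

Airport 1: ISA temp = 0.4°C, deviation -12.4°C, DA = 7300 + 120 × (-12.4) = 5812 ft.
Airport 2: ISA temp = -4°C, deviation -6°C, DA = 9500 + 120 × (-6) = 8780 ft.
Airport 2 is higher by 8780 − 5812 = 2968 ft.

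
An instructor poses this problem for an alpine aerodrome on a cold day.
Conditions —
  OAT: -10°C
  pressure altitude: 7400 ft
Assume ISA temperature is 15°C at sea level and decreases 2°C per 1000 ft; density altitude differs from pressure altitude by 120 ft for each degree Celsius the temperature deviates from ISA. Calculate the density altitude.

ISA temperature at 7400 ft = 15 − 2 × (7400/1000) = 0.2°C.
ISA deviation = -10 − 0.2 = -10.2°C.
Density altitude = 7400 + 120 × (-10.2) = 7400 + (-1224) = 6176 ft.

6176 ft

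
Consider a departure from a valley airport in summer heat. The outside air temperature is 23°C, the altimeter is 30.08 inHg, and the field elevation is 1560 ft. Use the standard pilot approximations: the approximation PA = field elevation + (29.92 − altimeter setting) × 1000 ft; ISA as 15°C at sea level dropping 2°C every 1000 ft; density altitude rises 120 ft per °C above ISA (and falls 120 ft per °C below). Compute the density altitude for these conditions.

2696 ft

Pressure altitude = 1560 + (29.92 − 30.08) × 1000 = 1560 + (-160) = 1400 ft.
ISA temperature at 1400 ft = 15 − 2 × (1400/1000) = 12.2°C.
ISA deviation = 23 − 12.2 = +10.8°C.
Density altitude = 1400 + 120 × (10.8) = 2696 ft.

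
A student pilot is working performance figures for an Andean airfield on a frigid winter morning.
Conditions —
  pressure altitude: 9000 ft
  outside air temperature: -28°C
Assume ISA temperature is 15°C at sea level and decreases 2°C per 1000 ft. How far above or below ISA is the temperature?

ISA-25°C

ISA temperature at 9000 ft = 15 − 2 × (9000/1000) = -3°C.
Deviation = OAT − ISA = -28 − (-3) = -25°C.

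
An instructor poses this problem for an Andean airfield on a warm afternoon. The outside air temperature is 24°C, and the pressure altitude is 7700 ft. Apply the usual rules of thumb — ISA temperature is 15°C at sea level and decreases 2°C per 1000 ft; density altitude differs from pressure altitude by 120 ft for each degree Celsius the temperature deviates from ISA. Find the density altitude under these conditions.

10628 ft

ISA temperature at 7700 ft = 15 − 2 × (7700/1000) = -0.4°C.
ISA deviation = 24 − (-0.4) = +24.4°C.
Density altitude = 7700 + 120 × (24.4) = 7700 + (+2928) = 10628 ft.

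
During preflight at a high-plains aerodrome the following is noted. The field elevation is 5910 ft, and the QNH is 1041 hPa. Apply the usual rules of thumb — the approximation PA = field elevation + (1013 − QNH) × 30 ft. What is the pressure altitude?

5070 ft

Pressure correction = (1013 − 1041) × 30 = -840 ft.
Pressure altitude = 5910 + (-840) = 5070 ft.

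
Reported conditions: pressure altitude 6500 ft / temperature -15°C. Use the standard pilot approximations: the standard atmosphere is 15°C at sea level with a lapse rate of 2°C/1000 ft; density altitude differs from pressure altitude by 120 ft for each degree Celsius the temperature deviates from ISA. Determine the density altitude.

ISA temperature at 6500 ft = 15 − 2 × (6500/1000) = 2°C.
ISA deviation = -15 − 2 = -17°C.
Density altitude = 6500 + 120 × (-17) = 6500 + (-2040) = 4460 ft.

4460 ft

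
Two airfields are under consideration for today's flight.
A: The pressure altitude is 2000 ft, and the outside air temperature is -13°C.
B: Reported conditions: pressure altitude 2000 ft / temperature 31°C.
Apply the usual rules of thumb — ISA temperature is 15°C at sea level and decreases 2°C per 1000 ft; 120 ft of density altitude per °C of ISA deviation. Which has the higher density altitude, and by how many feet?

B by 5280 ft

A: ISA temp = 11°C, deviation -24°C, DA = 2000 + 120 × (-24) = -880 ft.
B: ISA temp = 11°C, deviation +20°C, DA = 2000 + 120 × 20 = 4400 ft.
B is higher by 4400 − (-880) = 5280 ft.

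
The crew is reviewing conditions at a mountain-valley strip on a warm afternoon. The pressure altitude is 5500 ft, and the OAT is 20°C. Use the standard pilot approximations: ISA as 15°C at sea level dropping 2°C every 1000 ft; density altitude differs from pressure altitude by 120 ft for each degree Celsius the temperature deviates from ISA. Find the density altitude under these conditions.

ISA temperature at 5500 ft = 15 − 2 × (5500/1000) = 4°C.
ISA deviation = 20 − 4 = +16°C.
Density altitude = 5500 + 120 × (16) = 5500 + (+1920) = 7420 ft.

7420 ft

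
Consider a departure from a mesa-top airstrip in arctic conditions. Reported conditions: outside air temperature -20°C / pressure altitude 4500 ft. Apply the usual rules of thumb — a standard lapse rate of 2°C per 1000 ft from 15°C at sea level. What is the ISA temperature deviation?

ISA-26°C

ISA temperature at 4500 ft = 15 − 2 × (4500/1000) = 6°C.
Deviation = OAT − ISA = -20 − 6 = -26°C.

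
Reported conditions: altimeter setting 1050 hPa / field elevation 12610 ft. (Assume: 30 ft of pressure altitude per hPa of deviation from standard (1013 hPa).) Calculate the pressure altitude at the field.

11500 ft

Pressure correction = (1013 − 1050) × 30 = -1110 ft.
Pressure altitude = 12610 + (-1110) = 11500 ft.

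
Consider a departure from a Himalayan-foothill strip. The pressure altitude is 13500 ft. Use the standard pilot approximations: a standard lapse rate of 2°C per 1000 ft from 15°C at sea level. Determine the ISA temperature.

-12°C

ISA temperature = 15 − 2 × (13500/1000) = 15 − 27 = -12°C.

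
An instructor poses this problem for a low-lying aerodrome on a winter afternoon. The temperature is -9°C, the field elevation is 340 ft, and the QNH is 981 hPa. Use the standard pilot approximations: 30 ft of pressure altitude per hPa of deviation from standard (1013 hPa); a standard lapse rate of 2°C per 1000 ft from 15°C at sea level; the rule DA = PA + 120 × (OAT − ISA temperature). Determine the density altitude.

-1268 ft

Pressure altitude = 340 + (1013 − 981) × 30 = 340 + (+960) = 1300 ft.
ISA temperature at 1300 ft = 15 − 2 × (1300/1000) = 12.4°C.
ISA deviation = -9 − 12.4 = -21.4°C.
Density altitude = 1300 + 120 × (-21.4) = -1268 ft.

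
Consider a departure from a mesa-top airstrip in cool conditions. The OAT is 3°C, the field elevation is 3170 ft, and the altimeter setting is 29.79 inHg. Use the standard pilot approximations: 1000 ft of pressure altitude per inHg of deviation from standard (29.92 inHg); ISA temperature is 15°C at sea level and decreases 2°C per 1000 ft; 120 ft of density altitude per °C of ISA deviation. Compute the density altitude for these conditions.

Pressure altitude = 3170 + (29.92 − 29.79) × 1000 = 3170 + (+130) = 3300 ft.
ISA temperature at 3300 ft = 15 − 2 × (3300/1000) = 8.4°C.
ISA deviation = 3 − 8.4 = -5.4°C.
Density altitude = 3300 + 120 × (-5.4) = 2652 ft.

2652 ft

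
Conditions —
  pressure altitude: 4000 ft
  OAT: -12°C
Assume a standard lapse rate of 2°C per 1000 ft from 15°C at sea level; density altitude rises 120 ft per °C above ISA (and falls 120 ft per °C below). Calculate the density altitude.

1720 ft

ISA temperature at 4000 ft = 15 − 2 × (4000/1000) = 7°C.
ISA deviation = -12 − 7 = -19°C.
Density altitude = 4000 + 120 × (-19) = 4000 + (-2280) = 1720 ft.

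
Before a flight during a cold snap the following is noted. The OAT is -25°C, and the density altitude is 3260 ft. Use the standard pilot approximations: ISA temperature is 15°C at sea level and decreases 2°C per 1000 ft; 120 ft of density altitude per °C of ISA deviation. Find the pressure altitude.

6500 ft

DA = PA + 120 × (OAT − (15 − 2·PA/1000)) = PA + 120·OAT − 1800 + 0.24·PA = 1.24·PA + 120·OAT − 1800.
So 1.24·PA = 3260 − 120 × (-25) + 1800 = 8060.
PA = 8060 / 1.24 = 6500 ft.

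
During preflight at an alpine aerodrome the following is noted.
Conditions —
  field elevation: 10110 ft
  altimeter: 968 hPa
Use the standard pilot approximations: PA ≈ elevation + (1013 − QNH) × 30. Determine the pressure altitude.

11460 ft

Pressure correction = (1013 − 968) × 30 = +1350 ft.
Pressure altitude = 10110 + (+1350) = 11460 ft.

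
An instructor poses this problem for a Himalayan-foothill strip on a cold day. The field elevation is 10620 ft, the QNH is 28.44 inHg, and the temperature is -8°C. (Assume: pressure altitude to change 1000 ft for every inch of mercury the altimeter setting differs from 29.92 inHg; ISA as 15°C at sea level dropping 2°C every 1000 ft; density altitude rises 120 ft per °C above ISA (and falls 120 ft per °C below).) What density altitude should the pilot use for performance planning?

Pressure altitude = 10620 + (29.92 − 28.44) × 1000 = 10620 + (+1480) = 12100 ft.
ISA temperature at 12100 ft = 15 − 2 × (12100/1000) = -9.2°C.
ISA deviation = -8 − (-9.2) = +1.2°C.
Density altitude = 12100 + 120 × (1.2) = 12244 ft.

12244 ft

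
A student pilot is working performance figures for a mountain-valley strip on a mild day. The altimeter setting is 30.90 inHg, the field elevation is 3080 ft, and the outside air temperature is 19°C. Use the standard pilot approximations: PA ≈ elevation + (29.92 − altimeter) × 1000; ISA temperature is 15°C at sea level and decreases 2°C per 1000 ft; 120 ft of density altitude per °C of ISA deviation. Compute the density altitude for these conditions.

Pressure altitude = 3080 + (29.92 − 30.90) × 1000 = 3080 + (-980) = 2100 ft.
ISA temperature at 2100 ft = 15 − 2 × (2100/1000) = 10.8°C.
ISA deviation = 19 − 10.8 = +8.2°C.
Density altitude = 2100 + 120 × (8.2) = 3084 ft.

3084 ft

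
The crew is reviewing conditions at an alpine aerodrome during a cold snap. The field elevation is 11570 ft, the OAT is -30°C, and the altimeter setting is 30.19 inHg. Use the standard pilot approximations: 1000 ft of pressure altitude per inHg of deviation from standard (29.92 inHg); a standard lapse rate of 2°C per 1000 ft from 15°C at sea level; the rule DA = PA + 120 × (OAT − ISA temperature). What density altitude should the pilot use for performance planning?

Pressure altitude = 11570 + (29.92 − 30.19) × 1000 = 11570 + (-270) = 11300 ft.
ISA temperature at 11300 ft = 15 − 2 × (11300/1000) = -7.6°C.
ISA deviation = -30 − (-7.6) = -22.4°C.
Density altitude = 11300 + 120 × (-22.4) = 8612 ft.

8612 ft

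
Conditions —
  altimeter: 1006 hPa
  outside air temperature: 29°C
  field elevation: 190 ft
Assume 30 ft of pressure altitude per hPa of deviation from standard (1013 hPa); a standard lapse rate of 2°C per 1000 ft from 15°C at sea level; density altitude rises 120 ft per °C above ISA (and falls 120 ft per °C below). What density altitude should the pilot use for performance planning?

2176 ft

Pressure altitude = 190 + (1013 − 1006) × 30 = 190 + (+210) = 400 ft.
ISA temperature at 400 ft = 15 − 2 × (400/1000) = 14.2°C.
ISA deviation = 29 − 14.2 = +14.8°C.
Density altitude = 400 + 120 × (14.8) = 2176 ft.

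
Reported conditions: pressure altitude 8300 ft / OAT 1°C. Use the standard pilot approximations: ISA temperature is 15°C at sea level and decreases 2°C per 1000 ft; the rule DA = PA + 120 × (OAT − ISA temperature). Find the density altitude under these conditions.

8612 ft

ISA temperature at 8300 ft = 15 − 2 × (8300/1000) = -1.6°C.
ISA deviation = 1 − (-1.6) = +2.6°C.
Density altitude = 8300 + 120 × (2.6) = 8300 + (+312) = 8612 ft.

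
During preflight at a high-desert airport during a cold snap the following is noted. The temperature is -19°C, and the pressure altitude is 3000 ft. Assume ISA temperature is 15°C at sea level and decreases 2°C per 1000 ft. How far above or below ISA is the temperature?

ISA-28°C

ISA temperature at 3000 ft = 15 − 2 × (3000/1000) = 9°C.
Deviation = OAT − ISA = -19 − 9 = -28°C.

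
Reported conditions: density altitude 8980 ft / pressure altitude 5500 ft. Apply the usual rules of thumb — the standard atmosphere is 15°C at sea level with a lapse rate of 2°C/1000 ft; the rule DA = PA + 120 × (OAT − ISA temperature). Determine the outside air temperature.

33°C

Density altitude − pressure altitude = 8980 − 5500 = +3480 ft.
At 120 ft/°C that is an ISA deviation of 3480/120 = +29°C.
ISA temperature at 5500 ft = 15 − 2 × (5500/1000) = 4°C.
OAT = ISA + deviation = 4 + (+29) = 33°C.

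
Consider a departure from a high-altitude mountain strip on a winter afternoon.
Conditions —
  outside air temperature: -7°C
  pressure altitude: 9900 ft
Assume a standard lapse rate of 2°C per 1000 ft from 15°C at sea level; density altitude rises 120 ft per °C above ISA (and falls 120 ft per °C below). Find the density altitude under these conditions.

ISA temperature at 9900 ft = 15 − 2 × (9900/1000) = -4.8°C.
ISA deviation = -7 − (-4.8) = -2.2°C.
Density altitude = 9900 + 120 × (-2.2) = 9900 + (-264) = 9636 ft.

9636 ft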